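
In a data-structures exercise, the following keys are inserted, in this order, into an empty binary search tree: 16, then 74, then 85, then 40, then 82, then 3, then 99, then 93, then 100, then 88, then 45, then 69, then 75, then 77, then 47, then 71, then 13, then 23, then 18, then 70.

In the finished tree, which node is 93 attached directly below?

Insert 16: tree is empty, so 16 becomes the root.
Insert 74: 74 > 16 → go right. Place as right child of 16.
Insert 85: 85 > 16 → go right; 85 > 74 → go right. Place as right child of 74.
Insert 40: 40 > 16 → go right; 40 < 74 → go left. Place as left child of 74.
Insert 82: 82 > 16 → go right; 82 > 74 → go right; 82 < 85 → go left. Place as left child of 85.
Insert 3: 3 < 16 → go left. Place as left child of 16.
Insert 99: 99 > 16 → go right; 99 > 74 → go right; 99 > 85 → go right. Place as right child of 85.
Insert 93: 93 > 16 → go right; 93 > 74 → go right; 93 > 85 → go right; 93 < 99 → go left. Place as left child of 99.
Insert 100: 100 > 16 → go right; 100 > 74 → go right; 100 > 85 → go right; 100 > 99 → go right. Place as right child of 99.
Insert 88: 88 > 16 → go right; 88 > 74 → go right; 88 > 85 → go right; 88 < 99 → go left; 88 < 93 → go left. Place as left child of 93.
Insert 45: 45 > 16 → go right; 45 < 74 → go left; 45 > 40 → go right. Place as right child of 40.
Insert 69: 69 > 16 → go right; 69 < 74 → go left; 69 > 40 → go right; 69 > 45 → go right. Place as right child of 45.
Insert 75: 75 > 16 → go right; 75 > 74 → go right; 75 < 85 → go left; 75 < 82 → go left. Place as left child of 82.
Insert 77: 77 > 16 → go right; 77 > 74 → go right; 77 < 85 → go left; 77 < 82 → go left; 77 > 75 → go right. Place as right child of 75.
Insert 47: 47 > 16 → go right; 47 < 74 → go left; 47 > 40 → go right; 47 > 45 → go right; 47 < 69 → go left. Place as left child of 69.
Insert 71: 71 > 16 → go right; 71 < 74 → go left; 71 > 40 → go right; 71 > 45 → go right; 71 > 69 → go right. Place as right child of 69.
Insert 13: 13 < 16 → go left; 13 > 3 → go right. Place as right child of 3.
Insert 23: 23 > 16 → go right; 23 < 74 → go left; 23 < 40 → go left. Place as left child of 40.
Insert 18: 18 > 16 → go right; 18 < 74 → go left; 18 < 40 → go left; 18 < 23 → go left. Place as left child of 23.
Insert 70: 70 > 16 → go right; 70 < 74 → go left; 70 > 40 → go right; 70 > 45 → go right; 70 > 69 → go right; 70 < 71 → go left. Place as left child of 71.

99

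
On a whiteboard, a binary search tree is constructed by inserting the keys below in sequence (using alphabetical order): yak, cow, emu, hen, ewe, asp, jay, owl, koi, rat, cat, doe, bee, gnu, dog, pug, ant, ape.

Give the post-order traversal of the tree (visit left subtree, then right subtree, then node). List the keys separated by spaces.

Resulting structure (node: left, right):
  yak: L=cow, R=–
  cow: L=asp, R=emu
  emu: L=doe, R=hen
  hen: L=ewe, R=jay
  ewe: L=–, R=gnu
  asp: L=ant, R=cat
  jay: L=–, R=owl
  owl: L=koi, R=rat
  koi: L=–, R=–
  rat: L=pug, R=–
  cat: L=bee, R=–
  doe: L=–, R=dog
  bee: L=–, R=–
  gnu: L=–, R=–
  dog: L=–, R=–
  pug: L=–, R=–
  ant: L=–, R=ape
  ape: L=–, R=–

ape ant bee cat asp dog doe gnu ewe koi pug rat owl jay hen emu cow yak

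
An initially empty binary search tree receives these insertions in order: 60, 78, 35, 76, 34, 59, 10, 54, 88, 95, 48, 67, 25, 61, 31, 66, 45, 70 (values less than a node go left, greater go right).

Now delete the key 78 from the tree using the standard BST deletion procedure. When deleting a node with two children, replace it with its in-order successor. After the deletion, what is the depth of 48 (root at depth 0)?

4

Resulting structure (node: left, right):
  60: L=35, R=78
  78: L=76, R=88
  35: L=34, R=59
  76: L=67, R=–
  34: L=10, R=–
  59: L=54, R=–
  10: L=–, R=25
  54: L=48, R=–
  88: L=–, R=95
  95: L=–, R=–
  48: L=45, R=–
  67: L=61, R=70
  25: L=–, R=31
  61: L=–, R=66
  31: L=–, R=–
  66: L=–, R=–
  45: L=–, R=–
  70: L=–, R=–

Delete 78 (two children — replace with in-order successor).
After deletion, path to 48: 60 → 35 → 59 → 54 → 48.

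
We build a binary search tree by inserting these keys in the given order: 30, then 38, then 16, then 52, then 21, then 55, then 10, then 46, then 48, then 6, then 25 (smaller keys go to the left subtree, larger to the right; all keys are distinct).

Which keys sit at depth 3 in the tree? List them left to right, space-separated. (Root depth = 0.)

6 25 46 55

30: root
38: right child of 30 (depth 1)
16: left child of 30 (depth 1)
52: right child of 38 (depth 2)
21: right child of 16 (depth 2)
55: right child of 52 (depth 3)
10: left child of 16 (depth 2)
46: left child of 52 (depth 3)
48: right child of 46 (depth 4)
6: left child of 10 (depth 3)
25: right child of 21 (depth 3)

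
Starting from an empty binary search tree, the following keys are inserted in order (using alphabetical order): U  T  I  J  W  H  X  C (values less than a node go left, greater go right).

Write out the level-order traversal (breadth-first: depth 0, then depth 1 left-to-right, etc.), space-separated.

U T W I X H J C

Insert U: tree is empty, so U becomes the root.
Insert T: T < U → go left. Place as left child of U.
Insert I: I < U → go left; I < T → go left. Place as left child of T.
Insert J: J < U → go left; J < T → go left; J > I → go right. Place as right child of I.
Insert W: W > U → go right. Place as right child of U.
Insert H: H < U → go left; H < T → go left; H < I → go left. Place as left child of I.
Insert X: X > U → go right; X > W → go right. Place as right child of W.
Insert C: C < U → go left; C < T → go left; C < I → go left; C < H → go left. Place as left child of H.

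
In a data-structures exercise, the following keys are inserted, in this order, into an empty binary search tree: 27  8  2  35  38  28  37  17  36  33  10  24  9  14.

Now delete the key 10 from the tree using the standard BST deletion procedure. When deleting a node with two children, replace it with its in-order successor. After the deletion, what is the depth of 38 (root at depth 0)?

2

27: root
8: left child of 27 (depth 1)
2: left child of 8 (depth 2)
35: right child of 27 (depth 1)
38: right child of 35 (depth 2)
28: left child of 35 (depth 2)
37: left child of 38 (depth 3)
17: right child of 8 (depth 2)
36: left child of 37 (depth 4)
33: right child of 28 (depth 3)
10: left child of 17 (depth 3)
24: right child of 17 (depth 3)
9: left child of 10 (depth 4)
14: right child of 10 (depth 4)

Delete 10 (two children — replace with in-order successor).
After deletion, path to 38: 27 → 35 → 38.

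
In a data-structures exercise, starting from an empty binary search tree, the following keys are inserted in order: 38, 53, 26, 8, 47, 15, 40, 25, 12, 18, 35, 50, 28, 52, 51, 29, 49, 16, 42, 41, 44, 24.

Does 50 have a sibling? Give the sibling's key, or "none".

40

Insert 38: tree is empty, so 38 becomes the root.
Insert 53: 53 > 38 → go right. Place as right child of 38.
Insert 26: 26 < 38 → go left. Place as left child of 38.
Insert 8: 8 < 38 → go left; 8 < 26 → go left. Place as left child of 26.
Insert 47: 47 > 38 → go right; 47 < 53 → go left. Place as left child of 53.
Insert 15: 15 < 38 → go left; 15 < 26 → go left; 15 > 8 → go right. Place as right child of 8.
Insert 40: 40 > 38 → go right; 40 < 53 → go left; 40 < 47 → go left. Place as left child of 47.
Insert 25: 25 < 38 → go left; 25 < 26 → go left; 25 > 8 → go right; 25 > 15 → go right. Place as right child of 15.
Insert 12: 12 < 38 → go left; 12 < 26 → go left; 12 > 8 → go right; 12 < 15 → go left. Place as left child of 15.
Insert 18: 18 < 38 → go left; 18 < 26 → go left; 18 > 8 → go right; 18 > 15 → go right; 18 < 25 → go left. Place as left child of 25.
Insert 35: 35 < 38 → go left; 35 > 26 → go right. Place as right child of 26.
Insert 50: 50 > 38 → go right; 50 < 53 → go left; 50 > 47 → go right. Place as right child of 47.
Insert 28: 28 < 38 → go left; 28 > 26 → go right; 28 < 35 → go left. Place as left child of 35.
Insert 52: 52 > 38 → go right; 52 < 53 → go left; 52 > 47 → go right; 52 > 50 → go right. Place as right child of 50.
Insert 51: 51 > 38 → go right; 51 < 53 → go left; 51 > 47 → go right; 51 > 50 → go right; 51 < 52 → go left. Place as left child of 52.
Insert 29: 29 < 38 → go left; 29 > 26 → go right; 29 < 35 → go left; 29 > 28 → go right. Place as right child of 28.
Insert 49: 49 > 38 → go right; 49 < 53 → go left; 49 > 47 → go right; 49 < 50 → go left. Place as left child of 50.
Insert 16: 16 < 38 → go left; 16 < 26 → go left; 16 > 8 → go right; 16 > 15 → go right; 16 < 25 → go left; 16 < 18 → go left. Place as left child of 18.
Insert 42: 42 > 38 → go right; 42 < 53 → go left; 42 < 47 → go left; 42 > 40 → go right. Place as right child of 40.
Insert 41: 41 > 38 → go right; 41 < 53 → go left; 41 < 47 → go left; 41 > 40 → go right; 41 < 42 → go left. Place as left child of 42.
Insert 44: 44 > 38 → go right; 44 < 53 → go left; 44 < 47 → go left; 44 > 40 → go right; 44 > 42 → go right. Place as right child of 42.
Insert 24: 24 < 38 → go left; 24 < 26 → go left; 24 > 8 → go right; 24 > 15 → go right; 24 < 25 → go left; 24 > 18 → go right. Place as right child of 18.

50's parent is 47; the other child of 47 is 40.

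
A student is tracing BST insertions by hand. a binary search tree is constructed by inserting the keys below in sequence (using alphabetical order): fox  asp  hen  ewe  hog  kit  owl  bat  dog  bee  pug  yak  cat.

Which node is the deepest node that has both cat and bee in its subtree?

Insert fox: tree is empty, so fox becomes the root.
Insert asp: asp < fox → go left. Place as left child of fox.
Insert hen: hen > fox → go right. Place as right child of fox.
Insert ewe: ewe < fox → go left; ewe > asp → go right. Place as right child of asp.
Insert hog: hog > fox → go right; hog > hen → go right. Place as right child of hen.
Insert kit: kit > fox → go right; kit > hen → go right; kit > hog → go right. Place as right child of hog.
Insert owl: owl > fox → go right; owl > hen → go right; owl > hog → go right; owl > kit → go right. Place as right child of kit.
Insert bat: bat < fox → go left; bat > asp → go right; bat < ewe → go left. Place as left child of ewe.
Insert dog: dog < fox → go left; dog > asp → go right; dog < ewe → go left; dog > bat → go right. Place as right child of bat.
Insert bee: bee < fox → go left; bee > asp → go right; bee < ewe → go left; bee > bat → go right; bee < dog → go left. Place as left child of dog.
Insert pug: pug > fox → go right; pug > hen → go right; pug > hog → go right; pug > kit → go right; pug > owl → go right. Place as right child of owl.
Insert yak: yak > fox → go right; yak > hen → go right; yak > hog → go right; yak > kit → go right; yak > owl → go right; yak > pug → go right. Place as right child of pug.
Insert cat: cat < fox → go left; cat > asp → go right; cat < ewe → go left; cat > bat → go right; cat < dog → go left; cat > bee → go right. Place as right child of bee.

Path to cat: fox → asp → ewe → bat → dog → bee → cat
Path to bee: fox → asp → ewe → bat → dog → bee
bee lies on both paths and is an ancestor of the other node.

bee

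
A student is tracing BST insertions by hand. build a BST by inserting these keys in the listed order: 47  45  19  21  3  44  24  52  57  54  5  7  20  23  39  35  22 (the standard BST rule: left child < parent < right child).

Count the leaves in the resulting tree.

5

Resulting structure (node: left, right):
  47: L=45, R=52
  45: L=19, R=–
  19: L=3, R=21
  21: L=20, R=44
  3: L=–, R=5
  44: L=24, R=–
  24: L=23, R=39
  52: L=–, R=57
  57: L=54, R=–
  54: L=–, R=–
  5: L=–, R=7
  7: L=–, R=–
  20: L=–, R=–
  23: L=22, R=–
  39: L=35, R=–
  35: L=–, R=–
  22: L=–, R=–

Leaves: 7, 20, 22, 35, 54 — 5 in total.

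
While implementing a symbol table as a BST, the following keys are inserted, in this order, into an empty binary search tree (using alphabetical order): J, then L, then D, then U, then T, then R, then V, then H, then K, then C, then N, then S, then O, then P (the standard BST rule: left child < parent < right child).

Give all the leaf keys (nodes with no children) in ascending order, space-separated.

J: root
L: right child of J (depth 1)
D: left child of J (depth 1)
U: right child of L (depth 2)
T: left child of U (depth 3)
R: left child of T (depth 4)
V: right child of U (depth 3)
H: right child of D (depth 2)
K: left child of L (depth 2)
C: left child of D (depth 2)
N: left child of R (depth 5)
S: right child of R (depth 5)
O: right child of N (depth 6)
P: right child of O (depth 7)

C H K P S V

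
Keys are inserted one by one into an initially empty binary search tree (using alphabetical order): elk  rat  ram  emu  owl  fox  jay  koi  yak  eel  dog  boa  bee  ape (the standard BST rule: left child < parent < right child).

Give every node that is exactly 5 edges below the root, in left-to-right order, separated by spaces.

ape fox

Resulting structure (node: left, right):
  elk: L=eel, R=rat
  rat: L=ram, R=yak
  ram: L=emu, R=–
  emu: L=–, R=owl
  owl: L=fox, R=–
  fox: L=–, R=jay
  jay: L=–, R=koi
  koi: L=–, R=–
  yak: L=–, R=–
  eel: L=dog, R=–
  dog: L=boa, R=–
  boa: L=bee, R=–
  bee: L=ape, R=–
  ape: L=–, R=–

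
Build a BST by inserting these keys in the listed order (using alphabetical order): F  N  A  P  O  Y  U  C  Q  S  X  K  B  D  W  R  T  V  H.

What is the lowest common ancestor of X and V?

X

Insert F: tree is empty, so F becomes the root.
Insert N: N > F → go right. Place as right child of F.
Insert A: A < F → go left. Place as left child of F.
Insert P: P > F → go right; P > N → go right. Place as right child of N.
Insert O: O > F → go right; O > N → go right; O < P → go left. Place as left child of P.
Insert Y: Y > F → go right; Y > N → go right; Y > P → go right. Place as right child of P.
Insert U: U > F → go right; U > N → go right; U > P → go right; U < Y → go left. Place as left child of Y.
Insert C: C < F → go left; C > A → go right. Place as right child of A.
Insert Q: Q > F → go right; Q > N → go right; Q > P → go right; Q < Y → go left; Q < U → go left. Place as left child of U.
Insert S: S > F → go right; S > N → go right; S > P → go right; S < Y → go left; S < U → go left; S > Q → go right. Place as right child of Q.
Insert X: X > F → go right; X > N → go right; X > P → go right; X < Y → go left; X > U → go right. Place as right child of U.
Insert K: K > F → go right; K < N → go left. Place as left child of N.
Insert B: B < F → go left; B > A → go right; B < C → go left. Place as left child of C.
Insert D: D < F → go left; D > A → go right; D > C → go right. Place as right child of C.
Insert W: W > F → go right; W > N → go right; W > P → go right; W < Y → go left; W > U → go right; W < X → go left. Place as left child of X.
Insert R: R > F → go right; R > N → go right; R > P → go right; R < Y → go left; R < U → go left; R > Q → go right; R < S → go left. Place as left child of S.
Insert T: T > F → go right; T > N → go right; T > P → go right; T < Y → go left; T < U → go left; T > Q → go right; T > S → go right. Place as right child of S.
Insert V: V > F → go right; V > N → go right; V > P → go right; V < Y → go left; V > U → go right; V < X → go left; V < W → go left. Place as left child of W.
Insert H: H > F → go right; H < N → go left; H < K → go left. Place as left child of K.

Path to X: F → N → P → Y → U → X
Path to V: F → N → P → Y → U → X → W → V
X lies on both paths and is an ancestor of the other node.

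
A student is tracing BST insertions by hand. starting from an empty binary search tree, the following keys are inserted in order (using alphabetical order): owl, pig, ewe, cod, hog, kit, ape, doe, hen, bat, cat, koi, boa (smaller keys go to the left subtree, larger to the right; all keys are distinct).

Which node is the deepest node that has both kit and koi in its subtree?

owl: root
pig: right child of owl (depth 1)
ewe: left child of owl (depth 1)
cod: left child of ewe (depth 2)
hog: right child of ewe (depth 2)
kit: right child of hog (depth 3)
ape: left child of cod (depth 3)
doe: right child of cod (depth 3)
hen: left child of hog (depth 3)
bat: right child of ape (depth 4)
cat: right child of bat (depth 5)
koi: right child of kit (depth 4)
boa: left child of cat (depth 6)

Path to kit: owl → ewe → hog → kit
Path to koi: owl → ewe → hog → kit → koi
kit lies on both paths and is an ancestor of the other node.

kit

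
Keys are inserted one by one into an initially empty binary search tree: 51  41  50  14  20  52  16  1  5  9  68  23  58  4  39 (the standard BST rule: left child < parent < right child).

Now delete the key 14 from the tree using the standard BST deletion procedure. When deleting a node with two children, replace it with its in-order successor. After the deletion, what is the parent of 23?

Insert 51: tree is empty, so 51 becomes the root.
Insert 41: 41 < 51 → go left. Place as left child of 51.
Insert 50: 50 < 51 → go left; 50 > 41 → go right. Place as right child of 41.
Insert 14: 14 < 51 → go left; 14 < 41 → go left. Place as left child of 41.
Insert 20: 20 < 51 → go left; 20 < 41 → go left; 20 > 14 → go right. Place as right child of 14.
Insert 52: 52 > 51 → go right. Place as right child of 51.
Insert 16: 16 < 51 → go left; 16 < 41 → go left; 16 > 14 → go right; 16 < 20 → go left. Place as left child of 20.
Insert 1: 1 < 51 → go left; 1 < 41 → go left; 1 < 14 → go left. Place as left child of 14.
Insert 5: 5 < 51 → go left; 5 < 41 → go left; 5 < 14 → go left; 5 > 1 → go right. Place as right child of 1.
Insert 9: 9 < 51 → go left; 9 < 41 → go left; 9 < 14 → go left; 9 > 1 → go right; 9 > 5 → go right. Place as right child of 5.
Insert 68: 68 > 51 → go right; 68 > 52 → go right. Place as right child of 52.
Insert 23: 23 < 51 → go left; 23 < 41 → go left; 23 > 14 → go right; 23 > 20 → go right. Place as right child of 20.
Insert 58: 58 > 51 → go right; 58 > 52 → go right; 58 < 68 → go left. Place as left child of 68.
Insert 4: 4 < 51 → go left; 4 < 41 → go left; 4 < 14 → go left; 4 > 1 → go right; 4 < 5 → go left. Place as left child of 5.
Insert 39: 39 < 51 → go left; 39 < 41 → go left; 39 > 14 → go right; 39 > 20 → go right; 39 > 23 → go right. Place as right child of 23.

Delete 14 (two children — replace with in-order successor).
After deletion, 23's parent is 20.

20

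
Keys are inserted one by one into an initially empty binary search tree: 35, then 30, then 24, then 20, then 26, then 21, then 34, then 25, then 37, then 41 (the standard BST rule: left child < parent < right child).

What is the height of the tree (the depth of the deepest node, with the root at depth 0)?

Insert 35: tree is empty, so 35 becomes the root.
Insert 30: 30 < 35 → go left. Place as left child of 35.
Insert 24: 24 < 35 → go left; 24 < 30 → go left. Place as left child of 30.
Insert 20: 20 < 35 → go left; 20 < 30 → go left; 20 < 24 → go left. Place as left child of 24.
Insert 26: 26 < 35 → go left; 26 < 30 → go left; 26 > 24 → go right. Place as right child of 24.
Insert 21: 21 < 35 → go left; 21 < 30 → go left; 21 < 24 → go left; 21 > 20 → go right. Place as right child of 20.
Insert 34: 34 < 35 → go left; 34 > 30 → go right. Place as right child of 30.
Insert 25: 25 < 35 → go left; 25 < 30 → go left; 25 > 24 → go right; 25 < 26 → go left. Place as left child of 26.
Insert 37: 37 > 35 → go right. Place as right child of 35.
Insert 41: 41 > 35 → go right; 41 > 37 → go right. Place as right child of 37.

The deepest node is 21 at depth 4.

4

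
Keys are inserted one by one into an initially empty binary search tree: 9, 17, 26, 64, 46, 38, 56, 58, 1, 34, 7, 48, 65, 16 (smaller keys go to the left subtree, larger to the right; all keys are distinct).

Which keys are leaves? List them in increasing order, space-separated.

9: root
17: right child of 9 (depth 1)
26: right child of 17 (depth 2)
64: right child of 26 (depth 3)
46: left child of 64 (depth 4)
38: left child of 46 (depth 5)
56: right child of 46 (depth 5)
58: right child of 56 (depth 6)
1: left child of 9 (depth 1)
34: left child of 38 (depth 6)
7: right child of 1 (depth 2)
48: left child of 56 (depth 6)
65: right child of 64 (depth 4)
16: left child of 17 (depth 2)

7 16 34 48 58 65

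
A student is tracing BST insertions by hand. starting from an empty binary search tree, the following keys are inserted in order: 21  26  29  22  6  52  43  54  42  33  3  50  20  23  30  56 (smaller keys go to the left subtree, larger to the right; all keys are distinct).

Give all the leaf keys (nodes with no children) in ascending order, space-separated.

Resulting structure (node: left, right):
  21: L=6, R=26
  26: L=22, R=29
  29: L=–, R=52
  22: L=–, R=23
  6: L=3, R=20
  52: L=43, R=54
  43: L=42, R=50
  54: L=–, R=56
  42: L=33, R=–
  33: L=30, R=–
  3: L=–, R=–
  50: L=–, R=–
  20: L=–, R=–
  23: L=–, R=–
  30: L=–, R=–
  56: L=–, R=–

3 20 23 30 50 56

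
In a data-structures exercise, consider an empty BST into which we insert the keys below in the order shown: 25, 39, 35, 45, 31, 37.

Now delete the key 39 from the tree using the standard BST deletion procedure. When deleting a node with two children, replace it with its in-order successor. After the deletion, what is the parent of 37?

35

25: root
39: right child of 25 (depth 1)
35: left child of 39 (depth 2)
45: right child of 39 (depth 2)
31: left child of 35 (depth 3)
37: right child of 35 (depth 3)

Delete 39 (two children — replace with in-order successor).
After deletion, 37's parent is 35.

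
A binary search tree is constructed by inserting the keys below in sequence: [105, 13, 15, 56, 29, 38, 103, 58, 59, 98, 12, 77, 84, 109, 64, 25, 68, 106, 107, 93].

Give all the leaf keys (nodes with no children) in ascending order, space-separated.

105: root
13: left child of 105 (depth 1)
15: right child of 13 (depth 2)
56: right child of 15 (depth 3)
29: left child of 56 (depth 4)
38: right child of 29 (depth 5)
103: right child of 56 (depth 4)
58: left child of 103 (depth 5)
59: right child of 58 (depth 6)
98: right child of 59 (depth 7)
12: left child of 13 (depth 2)
77: left child of 98 (depth 8)
84: right child of 77 (depth 9)
109: right child of 105 (depth 1)
64: left child of 77 (depth 9)
25: left child of 29 (depth 5)
68: right child of 64 (depth 10)
106: left child of 109 (depth 2)
107: right child of 106 (depth 3)
93: right child of 84 (depth 10)

12 25 38 68 93 107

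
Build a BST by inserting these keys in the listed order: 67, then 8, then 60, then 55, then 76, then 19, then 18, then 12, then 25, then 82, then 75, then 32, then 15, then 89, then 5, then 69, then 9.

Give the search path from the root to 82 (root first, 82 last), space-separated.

67 76 82

67: root
8: left child of 67 (depth 1)
60: right child of 8 (depth 2)
55: left child of 60 (depth 3)
76: right child of 67 (depth 1)
19: left child of 55 (depth 4)
18: left child of 19 (depth 5)
12: left child of 18 (depth 6)
25: right child of 19 (depth 5)
82: right child of 76 (depth 2)
75: left child of 76 (depth 2)
32: right child of 25 (depth 6)
15: right child of 12 (depth 7)
89: right child of 82 (depth 3)
5: left child of 8 (depth 2)
69: left child of 75 (depth 3)
9: left child of 12 (depth 7)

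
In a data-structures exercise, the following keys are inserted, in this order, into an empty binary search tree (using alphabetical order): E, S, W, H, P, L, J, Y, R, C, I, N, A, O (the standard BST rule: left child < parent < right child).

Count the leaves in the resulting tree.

5

Insert E: tree is empty, so E becomes the root.
Insert S: S > E → go right. Place as right child of E.
Insert W: W > E → go right; W > S → go right. Place as right child of S.
Insert H: H > E → go right; H < S → go left. Place as left child of S.
Insert P: P > E → go right; P < S → go left; P > H → go right. Place as right child of H.
Insert L: L > E → go right; L < S → go left; L > H → go right; L < P → go left. Place as left child of P.
Insert J: J > E → go right; J < S → go left; J > H → go right; J < P → go left; J < L → go left. Place as left child of L.
Insert Y: Y > E → go right; Y > S → go right; Y > W → go right. Place as right child of W.
Insert R: R > E → go right; R < S → go left; R > H → go right; R > P → go right. Place as right child of P.
Insert C: C < E → go left. Place as left child of E.
Insert I: I > E → go right; I < S → go left; I > H → go right; I < P → go left; I < L → go left; I < J → go left. Place as left child of J.
Insert N: N > E → go right; N < S → go left; N > H → go right; N < P → go left; N > L → go right. Place as right child of L.
Insert A: A < E → go left; A < C → go left. Place as left child of C.
Insert O: O > E → go right; O < S → go left; O > H → go right; O < P → go left; O > L → go right; O > N → go right. Place as right child of N.

Leaves: A, I, O, R, Y — 5 in total.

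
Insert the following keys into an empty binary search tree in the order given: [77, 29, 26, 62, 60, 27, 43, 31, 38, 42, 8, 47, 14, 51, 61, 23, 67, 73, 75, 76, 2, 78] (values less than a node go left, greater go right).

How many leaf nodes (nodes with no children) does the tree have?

8

Resulting structure (node: left, right):
  77: L=29, R=78
  29: L=26, R=62
  26: L=8, R=27
  62: L=60, R=67
  60: L=43, R=61
  27: L=–, R=–
  43: L=31, R=47
  31: L=–, R=38
  38: L=–, R=42
  42: L=–, R=–
  8: L=2, R=14
  47: L=–, R=51
  14: L=–, R=23
  51: L=–, R=–
  61: L=–, R=–
  23: L=–, R=–
  67: L=–, R=73
  73: L=–, R=75
  75: L=–, R=76
  76: L=–, R=–
  2: L=–, R=–
  78: L=–, R=–

Leaves: 2, 23, 27, 42, 51, 61, 76, 78 — 8 in total.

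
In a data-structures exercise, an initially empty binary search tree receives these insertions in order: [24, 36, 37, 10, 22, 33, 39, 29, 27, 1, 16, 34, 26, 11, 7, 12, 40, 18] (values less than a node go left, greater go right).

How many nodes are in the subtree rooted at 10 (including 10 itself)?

8

24: root
36: right child of 24 (depth 1)
37: right child of 36 (depth 2)
10: left child of 24 (depth 1)
22: right child of 10 (depth 2)
33: left child of 36 (depth 2)
39: right child of 37 (depth 3)
29: left child of 33 (depth 3)
27: left child of 29 (depth 4)
1: left child of 10 (depth 2)
16: left child of 22 (depth 3)
34: right child of 33 (depth 3)
26: left child of 27 (depth 5)
11: left child of 16 (depth 4)
7: right child of 1 (depth 3)
12: right child of 11 (depth 5)
40: right child of 39 (depth 4)
18: right child of 16 (depth 4)

Subtree rooted at 10 contains: 10, 1, 7, 22, 16, 11, 12, 18 — 8 nodes.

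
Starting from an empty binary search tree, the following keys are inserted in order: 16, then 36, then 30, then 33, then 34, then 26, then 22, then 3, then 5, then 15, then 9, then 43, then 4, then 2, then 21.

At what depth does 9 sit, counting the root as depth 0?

4

16: root
36: right child of 16 (depth 1)
30: left child of 36 (depth 2)
33: right child of 30 (depth 3)
34: right child of 33 (depth 4)
26: left child of 30 (depth 3)
22: left child of 26 (depth 4)
3: left child of 16 (depth 1)
5: right child of 3 (depth 2)
15: right child of 5 (depth 3)
9: left child of 15 (depth 4)
43: right child of 36 (depth 2)
4: left child of 5 (depth 3)
2: left child of 3 (depth 2)
21: left child of 22 (depth 5)

Path to 9: 16 → 3 → 5 → 15 → 9, which is 4 edges.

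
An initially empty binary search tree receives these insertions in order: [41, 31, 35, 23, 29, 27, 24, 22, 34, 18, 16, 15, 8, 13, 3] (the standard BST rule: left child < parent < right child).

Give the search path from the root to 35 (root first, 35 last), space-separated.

41 31 35

Insert 41: tree is empty, so 41 becomes the root.
Insert 31: 31 < 41 → go left. Place as left child of 41.
Insert 35: 35 < 41 → go left; 35 > 31 → go right. Place as right child of 31.
Insert 23: 23 < 41 → go left; 23 < 31 → go left. Place as left child of 31.
Insert 29: 29 < 41 → go left; 29 < 31 → go left; 29 > 23 → go right. Place as right child of 23.
Insert 27: 27 < 41 → go left; 27 < 31 → go left; 27 > 23 → go right; 27 < 29 → go left. Place as left child of 29.
Insert 24: 24 < 41 → go left; 24 < 31 → go left; 24 > 23 → go right; 24 < 29 → go left; 24 < 27 → go left. Place as left child of 27.
Insert 22: 22 < 41 → go left; 22 < 31 → go left; 22 < 23 → go left. Place as left child of 23.
Insert 34: 34 < 41 → go left; 34 > 31 → go right; 34 < 35 → go left. Place as left child of 35.
Insert 18: 18 < 41 → go left; 18 < 31 → go left; 18 < 23 → go left; 18 < 22 → go left. Place as left child of 22.
Insert 16: 16 < 41 → go left; 16 < 31 → go left; 16 < 23 → go left; 16 < 22 → go left; 16 < 18 → go left. Place as left child of 18.
Insert 15: 15 < 41 → go left; 15 < 31 → go left; 15 < 23 → go left; 15 < 22 → go left; 15 < 18 → go left; 15 < 16 → go left. Place as left child of 16.
Insert 8: 8 < 41 → go left; 8 < 31 → go left; 8 < 23 → go left; 8 < 22 → go left; 8 < 18 → go left; 8 < 16 → go left; 8 < 15 → go left. Place as left child of 15.
Insert 13: 13 < 41 → go left; 13 < 31 → go left; 13 < 23 → go left; 13 < 22 → go left; 13 < 18 → go left; 13 < 16 → go left; 13 < 15 → go left; 13 > 8 → go right. Place as right child of 8.
Insert 3: 3 < 41 → go left; 3 < 31 → go left; 3 < 23 → go left; 3 < 22 → go left; 3 < 18 → go left; 3 < 16 → go left; 3 < 15 → go left; 3 < 8 → go left. Place as left child of 8.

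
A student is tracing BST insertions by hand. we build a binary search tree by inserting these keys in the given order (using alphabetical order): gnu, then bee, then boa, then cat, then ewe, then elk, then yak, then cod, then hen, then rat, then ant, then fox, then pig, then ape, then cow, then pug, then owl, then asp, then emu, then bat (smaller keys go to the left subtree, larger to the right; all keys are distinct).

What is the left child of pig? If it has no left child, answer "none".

owl

Resulting structure (node: left, right):
  gnu: L=bee, R=yak
  bee: L=ant, R=boa
  boa: L=–, R=cat
  cat: L=–, R=ewe
  ewe: L=elk, R=fox
  elk: L=cod, R=emu
  yak: L=hen, R=–
  cod: L=–, R=cow
  hen: L=–, R=rat
  rat: L=pig, R=–
  ant: L=–, R=ape
  fox: L=–, R=–
  pig: L=owl, R=pug
  ape: L=–, R=asp
  cow: L=–, R=–
  pug: L=–, R=–
  owl: L=–, R=–
  asp: L=–, R=bat
  emu: L=–, R=–
  bat: L=–, R=–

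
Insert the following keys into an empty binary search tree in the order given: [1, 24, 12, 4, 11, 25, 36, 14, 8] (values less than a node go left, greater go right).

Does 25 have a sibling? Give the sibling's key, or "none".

12

1: root
24: right child of 1 (depth 1)
12: left child of 24 (depth 2)
4: left child of 12 (depth 3)
11: right child of 4 (depth 4)
25: right child of 24 (depth 2)
36: right child of 25 (depth 3)
14: right child of 12 (depth 3)
8: left child of 11 (depth 5)

25's parent is 24; the other child of 24 is 12.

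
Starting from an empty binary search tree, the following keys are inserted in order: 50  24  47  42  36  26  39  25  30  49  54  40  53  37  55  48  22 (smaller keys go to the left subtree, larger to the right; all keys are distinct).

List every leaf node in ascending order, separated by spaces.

Resulting structure (node: left, right):
  50: L=24, R=54
  24: L=22, R=47
  47: L=42, R=49
  42: L=36, R=–
  36: L=26, R=39
  26: L=25, R=30
  39: L=37, R=40
  25: L=–, R=–
  30: L=–, R=–
  49: L=48, R=–
  54: L=53, R=55
  40: L=–, R=–
  53: L=–, R=–
  37: L=–, R=–
  55: L=–, R=–
  48: L=–, R=–
  22: L=–, R=–

22 25 30 37 40 48 53 55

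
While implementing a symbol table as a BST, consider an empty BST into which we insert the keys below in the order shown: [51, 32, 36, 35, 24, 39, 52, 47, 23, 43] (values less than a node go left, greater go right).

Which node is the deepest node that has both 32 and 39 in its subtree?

32

51: root
32: left child of 51 (depth 1)
36: right child of 32 (depth 2)
35: left child of 36 (depth 3)
24: left child of 32 (depth 2)
39: right child of 36 (depth 3)
52: right child of 51 (depth 1)
47: right child of 39 (depth 4)
23: left child of 24 (depth 3)
43: left child of 47 (depth 5)

Path to 32: 51 → 32
Path to 39: 51 → 32 → 36 → 39
32 lies on both paths and is an ancestor of the other node.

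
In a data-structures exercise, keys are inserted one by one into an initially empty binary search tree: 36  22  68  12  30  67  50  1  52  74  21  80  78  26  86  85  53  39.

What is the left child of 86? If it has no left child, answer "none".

85

Resulting structure (node: left, right):
  36: L=22, R=68
  22: L=12, R=30
  68: L=67, R=74
  12: L=1, R=21
  30: L=26, R=–
  67: L=50, R=–
  50: L=39, R=52
  1: L=–, R=–
  52: L=–, R=53
  74: L=–, R=80
  21: L=–, R=–
  80: L=78, R=86
  78: L=–, R=–
  26: L=–, R=–
  86: L=85, R=–
  85: L=–, R=–
  53: L=–, R=–
  39: L=–, R=–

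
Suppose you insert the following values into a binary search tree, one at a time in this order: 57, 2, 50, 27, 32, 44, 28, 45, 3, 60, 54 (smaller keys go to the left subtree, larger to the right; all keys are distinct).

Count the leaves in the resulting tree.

5

Insert 57: tree is empty, so 57 becomes the root.
Insert 2: 2 < 57 → go left. Place as left child of 57.
Insert 50: 50 < 57 → go left; 50 > 2 → go right. Place as right child of 2.
Insert 27: 27 < 57 → go left; 27 > 2 → go right; 27 < 50 → go left. Place as left child of 50.
Insert 32: 32 < 57 → go left; 32 > 2 → go right; 32 < 50 → go left; 32 > 27 → go right. Place as right child of 27.
Insert 44: 44 < 57 → go left; 44 > 2 → go right; 44 < 50 → go left; 44 > 27 → go right; 44 > 32 → go right. Place as right child of 32.
Insert 28: 28 < 57 → go left; 28 > 2 → go right; 28 < 50 → go left; 28 > 27 → go right; 28 < 32 → go left. Place as left child of 32.
Insert 45: 45 < 57 → go left; 45 > 2 → go right; 45 < 50 → go left; 45 > 27 → go right; 45 > 32 → go right; 45 > 44 → go right. Place as right child of 44.
Insert 3: 3 < 57 → go left; 3 > 2 → go right; 3 < 50 → go left; 3 < 27 → go left. Place as left child of 27.
Insert 60: 60 > 57 → go right. Place as right child of 57.
Insert 54: 54 < 57 → go left; 54 > 2 → go right; 54 > 50 → go right. Place as right child of 50.

Leaves: 3, 28, 45, 54, 60 — 5 in total.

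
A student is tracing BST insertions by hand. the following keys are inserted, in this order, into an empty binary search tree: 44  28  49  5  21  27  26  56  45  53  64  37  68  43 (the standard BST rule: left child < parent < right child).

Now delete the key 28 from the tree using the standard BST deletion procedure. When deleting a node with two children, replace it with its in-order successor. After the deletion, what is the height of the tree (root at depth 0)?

Insert 44: tree is empty, so 44 becomes the root.
Insert 28: 28 < 44 → go left. Place as left child of 44.
Insert 49: 49 > 44 → go right. Place as right child of 44.
Insert 5: 5 < 44 → go left; 5 < 28 → go left. Place as left child of 28.
Insert 21: 21 < 44 → go left; 21 < 28 → go left; 21 > 5 → go right. Place as right child of 5.
Insert 27: 27 < 44 → go left; 27 < 28 → go left; 27 > 5 → go right; 27 > 21 → go right. Place as right child of 21.
Insert 26: 26 < 44 → go left; 26 < 28 → go left; 26 > 5 → go right; 26 > 21 → go right; 26 < 27 → go left. Place as left child of 27.
Insert 56: 56 > 44 → go right; 56 > 49 → go right. Place as right child of 49.
Insert 45: 45 > 44 → go right; 45 < 49 → go left. Place as left child of 49.
Insert 53: 53 > 44 → go right; 53 > 49 → go right; 53 < 56 → go left. Place as left child of 56.
Insert 64: 64 > 44 → go right; 64 > 49 → go right; 64 > 56 → go right. Place as right child of 56.
Insert 37: 37 < 44 → go left; 37 > 28 → go right. Place as right child of 28.
Insert 68: 68 > 44 → go right; 68 > 49 → go right; 68 > 56 → go right; 68 > 64 → go right. Place as right child of 64.
Insert 43: 43 < 44 → go left; 43 > 28 → go right; 43 > 37 → go right. Place as right child of 37.

Delete 28 (two children — replace with in-order successor).
After deletion, deepest node is 26 at depth 5.

5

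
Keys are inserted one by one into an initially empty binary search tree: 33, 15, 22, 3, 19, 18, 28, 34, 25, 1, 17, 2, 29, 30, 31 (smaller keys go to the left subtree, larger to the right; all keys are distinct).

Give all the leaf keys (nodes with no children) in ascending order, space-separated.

33: root
15: left child of 33 (depth 1)
22: right child of 15 (depth 2)
3: left child of 15 (depth 2)
19: left child of 22 (depth 3)
18: left child of 19 (depth 4)
28: right child of 22 (depth 3)
34: right child of 33 (depth 1)
25: left child of 28 (depth 4)
1: left child of 3 (depth 3)
17: left child of 18 (depth 5)
2: right child of 1 (depth 4)
29: right child of 28 (depth 4)
30: right child of 29 (depth 5)
31: right child of 30 (depth 6)

2 17 25 31 34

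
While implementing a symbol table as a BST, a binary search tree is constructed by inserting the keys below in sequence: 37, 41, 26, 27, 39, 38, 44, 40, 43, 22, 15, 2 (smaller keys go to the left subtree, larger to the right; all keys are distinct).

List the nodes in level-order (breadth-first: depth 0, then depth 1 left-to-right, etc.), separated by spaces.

37 26 41 22 27 39 44 15 38 40 43 2

Resulting structure (node: left, right):
  37: L=26, R=41
  41: L=39, R=44
  26: L=22, R=27
  27: L=–, R=–
  39: L=38, R=40
  38: L=–, R=–
  44: L=43, R=–
  40: L=–, R=–
  43: L=–, R=–
  22: L=15, R=–
  15: L=2, R=–
  2: L=–, R=–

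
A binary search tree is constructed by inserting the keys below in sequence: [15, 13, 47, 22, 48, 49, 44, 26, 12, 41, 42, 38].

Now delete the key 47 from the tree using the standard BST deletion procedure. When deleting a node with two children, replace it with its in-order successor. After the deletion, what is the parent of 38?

Resulting structure (node: left, right):
  15: L=13, R=47
  13: L=12, R=–
  47: L=22, R=48
  22: L=–, R=44
  48: L=–, R=49
  49: L=–, R=–
  44: L=26, R=–
  26: L=–, R=41
  12: L=–, R=–
  41: L=38, R=42
  42: L=–, R=–
  38: L=–, R=–

Delete 47 (two children — replace with in-order successor).
After deletion, 38's parent is 41.

41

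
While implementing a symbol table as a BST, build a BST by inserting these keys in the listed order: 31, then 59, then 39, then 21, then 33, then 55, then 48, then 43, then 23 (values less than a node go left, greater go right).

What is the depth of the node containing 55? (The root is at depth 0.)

3

31: root
59: right child of 31 (depth 1)
39: left child of 59 (depth 2)
21: left child of 31 (depth 1)
33: left child of 39 (depth 3)
55: right child of 39 (depth 3)
48: left child of 55 (depth 4)
43: left child of 48 (depth 5)
23: right child of 21 (depth 2)

Path to 55: 31 → 59 → 39 → 55, which is 3 edges.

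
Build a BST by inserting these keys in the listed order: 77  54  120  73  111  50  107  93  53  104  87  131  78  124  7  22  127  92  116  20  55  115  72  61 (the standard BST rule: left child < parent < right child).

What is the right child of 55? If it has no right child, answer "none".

77: root
54: left child of 77 (depth 1)
120: right child of 77 (depth 1)
73: right child of 54 (depth 2)
111: left child of 120 (depth 2)
50: left child of 54 (depth 2)
107: left child of 111 (depth 3)
93: left child of 107 (depth 4)
53: right child of 50 (depth 3)
104: right child of 93 (depth 5)
87: left child of 93 (depth 5)
131: right child of 120 (depth 2)
78: left child of 87 (depth 6)
124: left child of 131 (depth 3)
7: left child of 50 (depth 3)
22: right child of 7 (depth 4)
127: right child of 124 (depth 4)
92: right child of 87 (depth 6)
116: right child of 111 (depth 3)
20: left child of 22 (depth 5)
55: left child of 73 (depth 3)
115: left child of 116 (depth 4)
72: right child of 55 (depth 4)
61: left child of 72 (depth 5)

72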